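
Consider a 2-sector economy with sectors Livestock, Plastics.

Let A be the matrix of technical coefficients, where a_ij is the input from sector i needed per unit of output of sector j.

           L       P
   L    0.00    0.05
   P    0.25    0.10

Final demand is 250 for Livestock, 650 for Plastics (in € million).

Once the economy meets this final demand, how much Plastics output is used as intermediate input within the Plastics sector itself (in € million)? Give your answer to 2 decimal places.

z_PP = 80.28

I − A =
  [   1.00    -0.05]
  [  -0.25     0.90]
det(I−A) = (1.00)(0.90) − (-0.05)(-0.25) = 0.8875
adj(I−A) = [[0.90, 0.05], [0.25, 1.00]]
(I − A)⁻¹ = adj(I−A) / det(I−A) ≈
  [   1.0141     0.0563]
  [   0.2817     1.1268]
First solve x = (I − A)⁻¹ d = adj(I−A)·d / det(I−A); in particular x_P = (0.25·250 + 1.00·650) / 0.8875 = 712.50 / 0.8875 ≈ 802.8169.
Intermediate flow from P to P: z_PP = a_PP · x_P = 0.10 × 712.50 / 0.8875 = 71.25 / 0.8875 ≈ 80.28.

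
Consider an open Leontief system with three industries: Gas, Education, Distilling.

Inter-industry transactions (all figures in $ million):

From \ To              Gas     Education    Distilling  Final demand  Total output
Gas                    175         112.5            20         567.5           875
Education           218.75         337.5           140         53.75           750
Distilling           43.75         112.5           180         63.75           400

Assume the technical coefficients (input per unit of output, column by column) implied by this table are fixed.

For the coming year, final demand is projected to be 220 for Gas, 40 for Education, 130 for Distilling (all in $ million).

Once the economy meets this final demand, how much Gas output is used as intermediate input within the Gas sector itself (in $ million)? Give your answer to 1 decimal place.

z_GG = 79.5

Technical coefficients a_ij = z_ij / X_j:
  a_GG = 175/875 = 0.20, a_EG = 218.75/875 = 0.25, a_DG = 43.75/875 = 0.05
  a_GE = 112.5/750 = 0.15, a_EE = 337.5/750 = 0.45, a_DE = 112.5/750 = 0.15
  a_GD = 20/400 = 0.05, a_ED = 140/400 = 0.35, a_DD = 180/400 = 0.45
I − A =
  [   0.80    -0.15    -0.05]
  [  -0.25     0.55    -0.35]
  [  -0.05    -0.15     0.55]
Cofactors of I−A, C_ij = (−1)^(i+j)·(minor ij) (rows/columns in the sector order above):
  C_11 = (0.55)(0.55) − (-0.35)(-0.15) = 0.2500
  C_12 = −[(-0.25)(0.55) − (-0.35)(-0.05)] = 0.1550
  C_13 = (-0.25)(-0.15) − (0.55)(-0.05) = 0.0650
  C_21 = −[(-0.15)(0.55) − (-0.05)(-0.15)] = 0.0900
  C_22 = (0.80)(0.55) − (-0.05)(-0.05) = 0.4375
  C_23 = −[(0.80)(-0.15) − (-0.15)(-0.05)] = 0.1275
  C_31 = (-0.15)(-0.35) − (-0.05)(0.55) = 0.0800
  C_32 = −[(0.80)(-0.35) − (-0.05)(-0.25)] = 0.2925
  C_33 = (0.80)(0.55) − (-0.15)(-0.25) = 0.4025
det(I−A) = Σ_j (I−A)_1j·C_1j = (0.80)(0.2500) + (-0.15)(0.1550) + (-0.05)(0.0650) = 0.1735
adj(I−A) = Cᵀ =
  [ 0.2500   0.0900   0.0800]
  [ 0.1550   0.4375   0.2925]
  [ 0.0650   0.1275   0.4025]
(I − A)⁻¹ = adj(I−A) / det(I−A) ≈
  [   1.4409     0.5187     0.4611]
  [   0.8934     2.5216     1.6859]
  [   0.3746     0.7349     2.3199]
First solve x = (I − A)⁻¹ d = adj(I−A)·d / det(I−A); in particular x_G = (0.2500·220 + 0.0900·40 + 0.0800·130) / 0.1735 = 69.00 / 0.1735 ≈ 397.695.
Intermediate flow from G to G: z_GG = a_GG · x_G = 0.20 × 69.00 / 0.1735 = 13.80 / 0.1735 ≈ 79.5.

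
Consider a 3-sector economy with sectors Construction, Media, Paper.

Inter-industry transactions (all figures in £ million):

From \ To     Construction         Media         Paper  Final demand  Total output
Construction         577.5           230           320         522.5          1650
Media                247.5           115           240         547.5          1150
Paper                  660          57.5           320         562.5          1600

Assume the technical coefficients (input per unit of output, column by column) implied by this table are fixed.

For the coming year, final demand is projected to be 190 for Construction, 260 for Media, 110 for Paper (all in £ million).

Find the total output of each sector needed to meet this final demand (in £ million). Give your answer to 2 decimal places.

x_1 = 573.14, x_2 = 459.88, x_3 = 452.81

Technical coefficients a_ij = z_ij / X_j:
  a_11 = 577.5/1650 = 0.35, a_21 = 247.5/1650 = 0.15, a_31 = 660/1650 = 0.40
  a_12 = 230/1150 = 0.20, a_22 = 115/1150 = 0.10, a_32 = 57.5/1150 = 0.05
  a_13 = 320/1600 = 0.20, a_23 = 240/1600 = 0.15, a_33 = 320/1600 = 0.20
I − A =
  [   0.65    -0.20    -0.20]
  [  -0.15     0.90    -0.15]
  [  -0.40    -0.05     0.80]
Cofactors of I−A, C_ij = (−1)^(i+j)·(minor ij) (rows/columns in the sector order above):
  C_11 = (0.90)(0.80) − (-0.15)(-0.05) = 0.7125
  C_12 = −[(-0.15)(0.80) − (-0.15)(-0.40)] = 0.1800
  C_13 = (-0.15)(-0.05) − (0.90)(-0.40) = 0.3675
  C_21 = −[(-0.20)(0.80) − (-0.20)(-0.05)] = 0.1700
  C_22 = (0.65)(0.80) − (-0.20)(-0.40) = 0.4400
  C_23 = −[(0.65)(-0.05) − (-0.20)(-0.40)] = 0.1125
  C_31 = (-0.20)(-0.15) − (-0.20)(0.90) = 0.2100
  C_32 = −[(0.65)(-0.15) − (-0.20)(-0.15)] = 0.1275
  C_33 = (0.65)(0.90) − (-0.20)(-0.15) = 0.5550
det(I−A) = Σ_j (I−A)_1j·C_1j = (0.65)(0.7125) + (-0.20)(0.1800) + (-0.20)(0.3675) = 0.353625
adj(I−A) = Cᵀ =
  [ 0.7125   0.1700   0.2100]
  [ 0.1800   0.4400   0.1275]
  [ 0.3675   0.1125   0.5550]
(I − A)⁻¹ = adj(I−A) / det(I−A) ≈
  [   2.0148     0.4807     0.5938]
  [   0.5090     1.2443     0.3606]
  [   1.0392     0.3181     1.5695]
x = (I − A)⁻¹ d = adj(I−A)·d / det(I−A), with det(I−A) = 0.353625:
  x_1 = (0.7125·190 + 0.1700·260 + 0.2100·110) / 0.353625 = 202.675 / 0.353625 ≈ 573.14
  x_2 = (0.1800·190 + 0.4400·260 + 0.1275·110) / 0.353625 = 162.625 / 0.353625 ≈ 459.88
  x_3 = (0.3675·190 + 0.1125·260 + 0.5550·110) / 0.353625 = 160.125 / 0.353625 ≈ 452.81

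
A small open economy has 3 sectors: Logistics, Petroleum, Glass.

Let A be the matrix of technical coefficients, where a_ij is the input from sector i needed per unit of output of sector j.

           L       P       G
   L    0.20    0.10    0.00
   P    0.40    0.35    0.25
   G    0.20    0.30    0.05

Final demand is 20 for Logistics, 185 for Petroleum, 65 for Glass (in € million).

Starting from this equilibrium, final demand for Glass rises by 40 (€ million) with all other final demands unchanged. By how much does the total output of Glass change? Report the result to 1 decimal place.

I − A =
  [   0.80    -0.10     0.00]
  [  -0.40     0.65    -0.25]
  [  -0.20    -0.30     0.95]
Cofactors of I−A, C_ij = (−1)^(i+j)·(minor ij) (rows/columns in the sector order above):
  C_11 = (0.65)(0.95) − (-0.25)(-0.30) = 0.5425
  C_12 = −[(-0.40)(0.95) − (-0.25)(-0.20)] = 0.4300
  C_13 = (-0.40)(-0.30) − (0.65)(-0.20) = 0.2500
  C_21 = −[(-0.10)(0.95) − (0.00)(-0.30)] = 0.0950
  C_22 = (0.80)(0.95) − (0.00)(-0.20) = 0.7600
  C_23 = −[(0.80)(-0.30) − (-0.10)(-0.20)] = 0.2600
  C_31 = (-0.10)(-0.25) − (0.00)(0.65) = 0.0250
  C_32 = −[(0.80)(-0.25) − (0.00)(-0.40)] = 0.2000
  C_33 = (0.80)(0.65) − (-0.10)(-0.40) = 0.4800
det(I−A) = Σ_j (I−A)_1j·C_1j = (0.80)(0.5425) + (-0.10)(0.4300) + (0.00)(0.2500) = 0.3910
adj(I−A) = Cᵀ =
  [ 0.5425   0.0950   0.0250]
  [ 0.4300   0.7600   0.2000]
  [ 0.2500   0.2600   0.4800]
(I − A)⁻¹ = adj(I−A) / det(I−A) ≈
  [   1.3875     0.2430     0.0639]
  [   1.0997     1.9437     0.5115]
  [   0.6394     0.6650     1.2276]
Δx = (I − A)⁻¹ Δd with Δd having +40 in the Glass component and 0 elsewhere.
So Δx_G = L_GG · (+40), where L_GG = adj(I−A)_GG / det(I−A) = 0.4800 / 0.3910.
Δx_G = 0.4800 × (+40) / 0.3910 = 19.20 / 0.3910 ≈ 49.1.

Δx_G = 49.1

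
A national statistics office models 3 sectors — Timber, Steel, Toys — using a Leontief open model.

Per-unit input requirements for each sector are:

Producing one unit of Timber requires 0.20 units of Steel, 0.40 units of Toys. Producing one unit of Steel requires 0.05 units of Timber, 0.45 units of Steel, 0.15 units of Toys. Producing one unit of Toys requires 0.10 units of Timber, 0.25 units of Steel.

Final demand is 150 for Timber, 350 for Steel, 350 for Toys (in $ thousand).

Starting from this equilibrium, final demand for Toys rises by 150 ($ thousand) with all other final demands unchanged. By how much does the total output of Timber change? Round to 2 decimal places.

Δx_1 = 21.43

I − A =
  [   1.00    -0.05    -0.10]
  [  -0.20     0.55    -0.25]
  [  -0.40    -0.15     1.00]
Cofactors of I−A, C_ij = (−1)^(i+j)·(minor ij) (rows/columns in the sector order above):
  C_11 = (0.55)(1.00) − (-0.25)(-0.15) = 0.5125
  C_12 = −[(-0.20)(1.00) − (-0.25)(-0.40)] = 0.3000
  C_13 = (-0.20)(-0.15) − (0.55)(-0.40) = 0.2500
  C_21 = −[(-0.05)(1.00) − (-0.10)(-0.15)] = 0.0650
  C_22 = (1.00)(1.00) − (-0.10)(-0.40) = 0.9600
  C_23 = −[(1.00)(-0.15) − (-0.05)(-0.40)] = 0.1700
  C_31 = (-0.05)(-0.25) − (-0.10)(0.55) = 0.0675
  C_32 = −[(1.00)(-0.25) − (-0.10)(-0.20)] = 0.2700
  C_33 = (1.00)(0.55) − (-0.05)(-0.20) = 0.5400
det(I−A) = Σ_j (I−A)_1j·C_1j = (1.00)(0.5125) + (-0.05)(0.3000) + (-0.10)(0.2500) = 0.4725
adj(I−A) = Cᵀ =
  [ 0.5125   0.0650   0.0675]
  [ 0.3000   0.9600   0.2700]
  [ 0.2500   0.1700   0.5400]
(I − A)⁻¹ = adj(I−A) / det(I−A) ≈
  [   1.0847     0.1376     0.1429]
  [   0.6349     2.0317     0.5714]
  [   0.5291     0.3598     1.1429]
Δx = (I − A)⁻¹ Δd with Δd having +150 in the Toys component and 0 elsewhere.
So Δx_1 = L_13 · (+150), where L_13 = adj(I−A)_13 / det(I−A) = 0.0675 / 0.4725.
Δx_1 = 0.0675 × (+150) / 0.4725 = 10.125 / 0.4725 ≈ 21.43.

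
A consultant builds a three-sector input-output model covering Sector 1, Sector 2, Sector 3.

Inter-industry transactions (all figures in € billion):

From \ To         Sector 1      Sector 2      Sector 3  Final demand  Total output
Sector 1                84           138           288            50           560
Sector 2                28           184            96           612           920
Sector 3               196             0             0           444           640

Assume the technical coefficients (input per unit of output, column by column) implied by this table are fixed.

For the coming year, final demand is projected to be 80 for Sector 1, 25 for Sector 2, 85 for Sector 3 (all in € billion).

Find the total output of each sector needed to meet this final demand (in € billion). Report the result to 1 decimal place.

Technical coefficients a_ij = z_ij / X_j:
  a_11 = 84/560 = 0.15, a_21 = 28/560 = 0.05, a_31 = 196/560 = 0.35
  a_12 = 138/920 = 0.15, a_22 = 184/920 = 0.20, a_32 = 0/920 = 0.00
  a_13 = 288/640 = 0.45, a_23 = 96/640 = 0.15, a_33 = 0/640 = 0.00
I − A =
  [   0.85    -0.15    -0.45]
  [  -0.05     0.80    -0.15]
  [  -0.35     0.00     1.00]
Cofactors of I−A, C_ij = (−1)^(i+j)·(minor ij) (rows/columns in the sector order above):
  C_11 = (0.80)(1.00) − (-0.15)(0.00) = 0.8000
  C_12 = −[(-0.05)(1.00) − (-0.15)(-0.35)] = 0.1025
  C_13 = (-0.05)(0.00) − (0.80)(-0.35) = 0.2800
  C_21 = −[(-0.15)(1.00) − (-0.45)(0.00)] = 0.1500
  C_22 = (0.85)(1.00) − (-0.45)(-0.35) = 0.6925
  C_23 = −[(0.85)(0.00) − (-0.15)(-0.35)] = 0.0525
  C_31 = (-0.15)(-0.15) − (-0.45)(0.80) = 0.3825
  C_32 = −[(0.85)(-0.15) − (-0.45)(-0.05)] = 0.1500
  C_33 = (0.85)(0.80) − (-0.15)(-0.05) = 0.6725
det(I−A) = Σ_j (I−A)_1j·C_1j = (0.85)(0.8000) + (-0.15)(0.1025) + (-0.45)(0.2800) = 0.538625
adj(I−A) = Cᵀ =
  [ 0.8000   0.1500   0.3825]
  [ 0.1025   0.6925   0.1500]
  [ 0.2800   0.0525   0.6725]
(I − A)⁻¹ = adj(I−A) / det(I−A) ≈
  [   1.4853     0.2785     0.7101]
  [   0.1903     1.2857     0.2785]
  [   0.5198     0.0975     1.2485]
x = (I − A)⁻¹ d = adj(I−A)·d / det(I−A), with det(I−A) = 0.538625:
  x_1 = (0.8000·80 + 0.1500·25 + 0.3825·85) / 0.538625 = 100.2625 / 0.538625 ≈ 186.1
  x_2 = (0.1025·80 + 0.6925·25 + 0.1500·85) / 0.538625 = 38.2625 / 0.538625 ≈ 71.0
  x_3 = (0.2800·80 + 0.0525·25 + 0.6725·85) / 0.538625 = 80.875 / 0.538625 ≈ 150.2

x_1 = 186.1, x_2 = 71.0, x_3 = 150.2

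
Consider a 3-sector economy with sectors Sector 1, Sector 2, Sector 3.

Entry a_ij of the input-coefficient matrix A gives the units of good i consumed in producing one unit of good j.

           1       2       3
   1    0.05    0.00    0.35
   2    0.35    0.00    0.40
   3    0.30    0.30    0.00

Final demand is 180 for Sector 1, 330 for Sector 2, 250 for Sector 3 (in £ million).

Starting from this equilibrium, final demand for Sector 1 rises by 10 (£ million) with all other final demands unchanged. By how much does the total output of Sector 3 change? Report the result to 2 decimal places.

I − A =
  [   0.95     0.00    -0.35]
  [  -0.35     1.00    -0.40]
  [  -0.30    -0.30     1.00]
Cofactors of I−A, C_ij = (−1)^(i+j)·(minor ij) (rows/columns in the sector order above):
  C_11 = (1.00)(1.00) − (-0.40)(-0.30) = 0.8800
  C_12 = −[(-0.35)(1.00) − (-0.40)(-0.30)] = 0.4700
  C_13 = (-0.35)(-0.30) − (1.00)(-0.30) = 0.4050
  C_21 = −[(0.00)(1.00) − (-0.35)(-0.30)] = 0.1050
  C_22 = (0.95)(1.00) − (-0.35)(-0.30) = 0.8450
  C_23 = −[(0.95)(-0.30) − (0.00)(-0.30)] = 0.2850
  C_31 = (0.00)(-0.40) − (-0.35)(1.00) = 0.3500
  C_32 = −[(0.95)(-0.40) − (-0.35)(-0.35)] = 0.5025
  C_33 = (0.95)(1.00) − (0.00)(-0.35) = 0.9500
det(I−A) = Σ_j (I−A)_1j·C_1j = (0.95)(0.8800) + (0.00)(0.4700) + (-0.35)(0.4050) = 0.69425
adj(I−A) = Cᵀ =
  [ 0.8800   0.1050   0.3500]
  [ 0.4700   0.8450   0.5025]
  [ 0.4050   0.2850   0.9500]
(I − A)⁻¹ = adj(I−A) / det(I−A) ≈
  [   1.2676     0.1512     0.5041]
  [   0.6770     1.2171     0.7238]
  [   0.5834     0.4105     1.3684]
Δx = (I − A)⁻¹ Δd with Δd having +10 in the Sector 1 component and 0 elsewhere.
So Δx_3 = L_31 · (+10), where L_31 = adj(I−A)_31 / det(I−A) = 0.4050 / 0.69425.
Δx_3 = 0.4050 × (+10) / 0.69425 = 4.05 / 0.69425 ≈ 5.83.

Δx_3 = 5.83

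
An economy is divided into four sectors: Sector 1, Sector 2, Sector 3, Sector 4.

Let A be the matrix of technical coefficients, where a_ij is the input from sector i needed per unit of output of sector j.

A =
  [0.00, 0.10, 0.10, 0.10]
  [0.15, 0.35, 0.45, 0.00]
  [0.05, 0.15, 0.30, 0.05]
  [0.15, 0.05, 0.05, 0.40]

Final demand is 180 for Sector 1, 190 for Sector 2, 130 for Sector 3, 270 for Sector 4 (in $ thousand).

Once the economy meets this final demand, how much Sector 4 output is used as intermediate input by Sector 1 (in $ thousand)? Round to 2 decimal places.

z_41 = 51.90

I − A =
  [   1.00    -0.10    -0.10    -0.10]
  [  -0.15     0.65    -0.45     0.00]
  [  -0.05    -0.15     0.70    -0.05]
  [  -0.15    -0.05    -0.05     0.60]
Compute the cofactors C_ij = (−1)^(i+j)·(3×3 minor ij) of I−A; the adjugate is their transpose:
adj(I−A) = Cᵀ =
  [ 0.22975   0.05525   0.07150   0.04425]
  [ 0.07950   0.40300   0.27300   0.03600]
  [ 0.03825   0.09425   0.37050   0.03725]
  [ 0.06725   0.05525   0.07150   0.36925]
det(I−A) = Σ_j (I−A)_1j·C_1j = (1.00)(0.22975) + (-0.10)(0.07950) + (-0.10)(0.03825) + (-0.10)(0.06725) = 0.21125
(I − A)⁻¹ = adj(I−A) / det(I−A) ≈
  [   1.0876     0.2615     0.3385     0.2095]
  [   0.3763     1.9077     1.2923     0.1704]
  [   0.1811     0.4462     1.7538     0.1763]
  [   0.3183     0.2615     0.3385     1.7479]
First solve x = (I − A)⁻¹ d = adj(I−A)·d / det(I−A); in particular x_1 = (0.22975·180 + 0.05525·190 + 0.07150·130 + 0.04425·270) / 0.21125 = 73.095 / 0.21125 ≈ 346.0118.
Intermediate flow from 4 to 1: z_41 = a_41 · x_1 = 0.15 × 73.095 / 0.21125 = 10.96425 / 0.21125 ≈ 51.90.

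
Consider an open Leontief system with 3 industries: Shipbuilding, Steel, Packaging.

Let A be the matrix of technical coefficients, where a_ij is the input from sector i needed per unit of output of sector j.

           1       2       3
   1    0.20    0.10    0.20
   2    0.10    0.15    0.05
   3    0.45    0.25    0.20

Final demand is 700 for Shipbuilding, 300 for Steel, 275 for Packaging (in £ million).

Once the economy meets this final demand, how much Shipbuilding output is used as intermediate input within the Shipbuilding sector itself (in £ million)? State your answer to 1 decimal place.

z_11 = 250.7

I − A =
  [   0.80    -0.10    -0.20]
  [  -0.10     0.85    -0.05]
  [  -0.45    -0.25     0.80]
Cofactors of I−A, C_ij = (−1)^(i+j)·(minor ij) (rows/columns in the sector order above):
  C_11 = (0.85)(0.80) − (-0.05)(-0.25) = 0.6675
  C_12 = −[(-0.10)(0.80) − (-0.05)(-0.45)] = 0.1025
  C_13 = (-0.10)(-0.25) − (0.85)(-0.45) = 0.4075
  C_21 = −[(-0.10)(0.80) − (-0.20)(-0.25)] = 0.1300
  C_22 = (0.80)(0.80) − (-0.20)(-0.45) = 0.5500
  C_23 = −[(0.80)(-0.25) − (-0.10)(-0.45)] = 0.2450
  C_31 = (-0.10)(-0.05) − (-0.20)(0.85) = 0.1750
  C_32 = −[(0.80)(-0.05) − (-0.20)(-0.10)] = 0.0600
  C_33 = (0.80)(0.85) − (-0.10)(-0.10) = 0.6700
det(I−A) = Σ_j (I−A)_1j·C_1j = (0.80)(0.6675) + (-0.10)(0.1025) + (-0.20)(0.4075) = 0.44225
adj(I−A) = Cᵀ =
  [ 0.6675   0.1300   0.1750]
  [ 0.1025   0.5500   0.0600]
  [ 0.4075   0.2450   0.6700]
(I − A)⁻¹ = adj(I−A) / det(I−A) ≈
  [   1.5093     0.2940     0.3957]
  [   0.2318     1.2436     0.1357]
  [   0.9214     0.5540     1.5150]
First solve x = (I − A)⁻¹ d = adj(I−A)·d / det(I−A); in particular x_1 = (0.6675·700 + 0.1300·300 + 0.1750·275) / 0.44225 = 554.375 / 0.44225 ≈ 1253.533.
Intermediate flow from 1 to 1: z_11 = a_11 · x_1 = 0.20 × 554.375 / 0.44225 = 110.875 / 0.44225 ≈ 250.7.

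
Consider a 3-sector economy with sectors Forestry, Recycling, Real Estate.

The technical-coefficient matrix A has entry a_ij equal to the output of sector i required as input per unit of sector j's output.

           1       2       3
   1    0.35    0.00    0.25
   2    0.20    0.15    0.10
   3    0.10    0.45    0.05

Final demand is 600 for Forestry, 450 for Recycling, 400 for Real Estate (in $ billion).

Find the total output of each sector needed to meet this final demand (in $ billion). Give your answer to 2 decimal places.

I − A =
  [   0.65     0.00    -0.25]
  [  -0.20     0.85    -0.10]
  [  -0.10    -0.45     0.95]
Cofactors of I−A, C_ij = (−1)^(i+j)·(minor ij) (rows/columns in the sector order above):
  C_11 = (0.85)(0.95) − (-0.10)(-0.45) = 0.7625
  C_12 = −[(-0.20)(0.95) − (-0.10)(-0.10)] = 0.2000
  C_13 = (-0.20)(-0.45) − (0.85)(-0.10) = 0.1750
  C_21 = −[(0.00)(0.95) − (-0.25)(-0.45)] = 0.1125
  C_22 = (0.65)(0.95) − (-0.25)(-0.10) = 0.5925
  C_23 = −[(0.65)(-0.45) − (0.00)(-0.10)] = 0.2925
  C_31 = (0.00)(-0.10) − (-0.25)(0.85) = 0.2125
  C_32 = −[(0.65)(-0.10) − (-0.25)(-0.20)] = 0.1150
  C_33 = (0.65)(0.85) − (0.00)(-0.20) = 0.5525
det(I−A) = Σ_j (I−A)_1j·C_1j = (0.65)(0.7625) + (0.00)(0.2000) + (-0.25)(0.1750) = 0.451875
adj(I−A) = Cᵀ =
  [ 0.7625   0.1125   0.2125]
  [ 0.2000   0.5925   0.1150]
  [ 0.1750   0.2925   0.5525]
(I − A)⁻¹ = adj(I−A) / det(I−A) ≈
  [   1.6874     0.2490     0.4703]
  [   0.4426     1.3112     0.2545]
  [   0.3873     0.6473     1.2227]
x = (I − A)⁻¹ d = adj(I−A)·d / det(I−A), with det(I−A) = 0.451875:
  x_1 = (0.7625·600 + 0.1125·450 + 0.2125·400) / 0.451875 = 593.125 / 0.451875 ≈ 1312.59
  x_2 = (0.2000·600 + 0.5925·450 + 0.1150·400) / 0.451875 = 432.625 / 0.451875 ≈ 957.40
  x_3 = (0.1750·600 + 0.2925·450 + 0.5525·400) / 0.451875 = 457.625 / 0.451875 ≈ 1012.72

x_1 = 1312.59, x_2 = 957.40, x_3 = 1012.72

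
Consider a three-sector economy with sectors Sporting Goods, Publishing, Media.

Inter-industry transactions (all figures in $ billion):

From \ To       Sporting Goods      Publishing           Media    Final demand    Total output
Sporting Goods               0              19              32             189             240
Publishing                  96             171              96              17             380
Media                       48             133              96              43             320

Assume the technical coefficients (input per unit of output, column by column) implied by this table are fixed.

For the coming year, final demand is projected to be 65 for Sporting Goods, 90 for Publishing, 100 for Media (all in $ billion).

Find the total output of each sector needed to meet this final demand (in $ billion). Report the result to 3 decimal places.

x_S = 132.353, x_P = 492.857, x_M = 427.101

Technical coefficients a_ij = z_ij / X_j:
  a_SS = 0/240 = 0.00, a_PS = 96/240 = 0.40, a_MS = 48/240 = 0.20
  a_SP = 19/380 = 0.05, a_PP = 171/380 = 0.45, a_MP = 133/380 = 0.35
  a_SM = 32/320 = 0.10, a_PM = 96/320 = 0.30, a_MM = 96/320 = 0.30
I − A =
  [   1.00    -0.05    -0.10]
  [  -0.40     0.55    -0.30]
  [  -0.20    -0.35     0.70]
Cofactors of I−A, C_ij = (−1)^(i+j)·(minor ij) (rows/columns in the sector order above):
  C_11 = (0.55)(0.70) − (-0.30)(-0.35) = 0.2800
  C_12 = −[(-0.40)(0.70) − (-0.30)(-0.20)] = 0.3400
  C_13 = (-0.40)(-0.35) − (0.55)(-0.20) = 0.2500
  C_21 = −[(-0.05)(0.70) − (-0.10)(-0.35)] = 0.0700
  C_22 = (1.00)(0.70) − (-0.10)(-0.20) = 0.6800
  C_23 = −[(1.00)(-0.35) − (-0.05)(-0.20)] = 0.3600
  C_31 = (-0.05)(-0.30) − (-0.10)(0.55) = 0.0700
  C_32 = −[(1.00)(-0.30) − (-0.10)(-0.40)] = 0.3400
  C_33 = (1.00)(0.55) − (-0.05)(-0.40) = 0.5300
det(I−A) = Σ_j (I−A)_1j·C_1j = (1.00)(0.2800) + (-0.05)(0.3400) + (-0.10)(0.2500) = 0.2380
adj(I−A) = Cᵀ =
  [ 0.2800   0.0700   0.0700]
  [ 0.3400   0.6800   0.3400]
  [ 0.2500   0.3600   0.5300]
(I − A)⁻¹ = adj(I−A) / det(I−A) ≈
  [   1.1765     0.2941     0.2941]
  [   1.4286     2.8571     1.4286]
  [   1.0504     1.5126     2.2269]
x = (I − A)⁻¹ d = adj(I−A)·d / det(I−A), with det(I−A) = 0.2380:
  x_S = (0.2800·65 + 0.0700·90 + 0.0700·100) / 0.2380 = 31.50 / 0.2380 ≈ 132.353
  x_P = (0.3400·65 + 0.6800·90 + 0.3400·100) / 0.2380 = 117.30 / 0.2380 ≈ 492.857
  x_M = (0.2500·65 + 0.3600·90 + 0.5300·100) / 0.2380 = 101.65 / 0.2380 ≈ 427.101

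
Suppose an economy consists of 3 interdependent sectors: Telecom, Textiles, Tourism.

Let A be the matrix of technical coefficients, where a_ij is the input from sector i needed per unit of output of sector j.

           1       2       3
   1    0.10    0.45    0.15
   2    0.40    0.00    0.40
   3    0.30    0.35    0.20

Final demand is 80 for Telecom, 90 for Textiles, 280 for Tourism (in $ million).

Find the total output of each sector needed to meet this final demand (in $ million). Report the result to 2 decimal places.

x_1 = 552.50, x_2 = 647.12, x_3 = 840.30

I − A =
  [   0.90    -0.45    -0.15]
  [  -0.40     1.00    -0.40]
  [  -0.30    -0.35     0.80]
Cofactors of I−A, C_ij = (−1)^(i+j)·(minor ij) (rows/columns in the sector order above):
  C_11 = (1.00)(0.80) − (-0.40)(-0.35) = 0.6600
  C_12 = −[(-0.40)(0.80) − (-0.40)(-0.30)] = 0.4400
  C_13 = (-0.40)(-0.35) − (1.00)(-0.30) = 0.4400
  C_21 = −[(-0.45)(0.80) − (-0.15)(-0.35)] = 0.4125
  C_22 = (0.90)(0.80) − (-0.15)(-0.30) = 0.6750
  C_23 = −[(0.90)(-0.35) − (-0.45)(-0.30)] = 0.4500
  C_31 = (-0.45)(-0.40) − (-0.15)(1.00) = 0.3300
  C_32 = −[(0.90)(-0.40) − (-0.15)(-0.40)] = 0.4200
  C_33 = (0.90)(1.00) − (-0.45)(-0.40) = 0.7200
det(I−A) = Σ_j (I−A)_1j·C_1j = (0.90)(0.6600) + (-0.45)(0.4400) + (-0.15)(0.4400) = 0.3300
adj(I−A) = Cᵀ =
  [ 0.6600   0.4125   0.3300]
  [ 0.4400   0.6750   0.4200]
  [ 0.4400   0.4500   0.7200]
(I − A)⁻¹ = adj(I−A) / det(I−A) ≈
  [   2.0000     1.2500     1.0000]
  [   1.3333     2.0455     1.2727]
  [   1.3333     1.3636     2.1818]
x = (I − A)⁻¹ d = adj(I−A)·d / det(I−A), with det(I−A) = 0.3300:
  x_1 = (0.6600·80 + 0.4125·90 + 0.3300·280) / 0.3300 = 182.325 / 0.3300 = 552.50
  x_2 = (0.4400·80 + 0.6750·90 + 0.4200·280) / 0.3300 = 213.55 / 0.3300 ≈ 647.12
  x_3 = (0.4400·80 + 0.4500·90 + 0.7200·280) / 0.3300 = 277.30 / 0.3300 ≈ 840.30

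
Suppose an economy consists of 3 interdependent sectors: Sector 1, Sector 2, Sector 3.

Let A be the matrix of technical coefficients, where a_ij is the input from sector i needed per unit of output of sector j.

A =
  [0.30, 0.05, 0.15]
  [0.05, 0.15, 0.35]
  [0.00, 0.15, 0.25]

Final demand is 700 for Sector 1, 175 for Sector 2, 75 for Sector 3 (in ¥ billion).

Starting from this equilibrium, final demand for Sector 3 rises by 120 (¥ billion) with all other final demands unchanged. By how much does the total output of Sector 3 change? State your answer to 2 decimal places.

I − A =
  [   0.70    -0.05    -0.15]
  [  -0.05     0.85    -0.35]
  [   0.00    -0.15     0.75]
Cofactors of I−A, C_ij = (−1)^(i+j)·(minor ij) (rows/columns in the sector order above):
  C_11 = (0.85)(0.75) − (-0.35)(-0.15) = 0.5850
  C_12 = −[(-0.05)(0.75) − (-0.35)(0.00)] = 0.0375
  C_13 = (-0.05)(-0.15) − (0.85)(0.00) = 0.0075
  C_21 = −[(-0.05)(0.75) − (-0.15)(-0.15)] = 0.0600
  C_22 = (0.70)(0.75) − (-0.15)(0.00) = 0.5250
  C_23 = −[(0.70)(-0.15) − (-0.05)(0.00)] = 0.1050
  C_31 = (-0.05)(-0.35) − (-0.15)(0.85) = 0.1450
  C_32 = −[(0.70)(-0.35) − (-0.15)(-0.05)] = 0.2525
  C_33 = (0.70)(0.85) − (-0.05)(-0.05) = 0.5925
det(I−A) = Σ_j (I−A)_1j·C_1j = (0.70)(0.5850) + (-0.05)(0.0375) + (-0.15)(0.0075) = 0.4065
adj(I−A) = Cᵀ =
  [ 0.5850   0.0600   0.1450]
  [ 0.0375   0.5250   0.2525]
  [ 0.0075   0.1050   0.5925]
(I − A)⁻¹ = adj(I−A) / det(I−A) ≈
  [   1.4391     0.1476     0.3567]
  [   0.0923     1.2915     0.6212]
  [   0.0185     0.2583     1.4576]
Δx = (I − A)⁻¹ Δd with Δd having +120 in the Sector 3 component and 0 elsewhere.
So Δx_3 = L_33 · (+120), where L_33 = adj(I−A)_33 / det(I−A) = 0.5925 / 0.4065.
Δx_3 = 0.5925 × (+120) / 0.4065 = 71.10 / 0.4065 ≈ 174.91.

Δx_3 = 174.91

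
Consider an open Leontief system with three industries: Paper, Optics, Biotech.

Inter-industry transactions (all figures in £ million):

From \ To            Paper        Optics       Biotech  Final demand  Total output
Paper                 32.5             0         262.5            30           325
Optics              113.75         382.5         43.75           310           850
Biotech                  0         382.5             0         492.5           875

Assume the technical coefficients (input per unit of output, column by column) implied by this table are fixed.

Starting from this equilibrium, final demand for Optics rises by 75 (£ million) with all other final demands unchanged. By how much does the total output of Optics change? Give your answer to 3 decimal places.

Δx_O = 157.895

Technical coefficients a_ij = z_ij / X_j:
  a_PP = 32.5/325 = 0.10, a_OP = 113.75/325 = 0.35, a_BP = 0/325 = 0.00
  a_PO = 0/850 = 0.00, a_OO = 382.5/850 = 0.45, a_BO = 382.5/850 = 0.45
  a_PB = 262.5/875 = 0.30, a_OB = 43.75/875 = 0.05, a_BB = 0/875 = 0.00
I − A =
  [   0.90     0.00    -0.30]
  [  -0.35     0.55    -0.05]
  [   0.00    -0.45     1.00]
Cofactors of I−A, C_ij = (−1)^(i+j)·(minor ij) (rows/columns in the sector order above):
  C_11 = (0.55)(1.00) − (-0.05)(-0.45) = 0.5275
  C_12 = −[(-0.35)(1.00) − (-0.05)(0.00)] = 0.3500
  C_13 = (-0.35)(-0.45) − (0.55)(0.00) = 0.1575
  C_21 = −[(0.00)(1.00) − (-0.30)(-0.45)] = 0.1350
  C_22 = (0.90)(1.00) − (-0.30)(0.00) = 0.9000
  C_23 = −[(0.90)(-0.45) − (0.00)(0.00)] = 0.4050
  C_31 = (0.00)(-0.05) − (-0.30)(0.55) = 0.1650
  C_32 = −[(0.90)(-0.05) − (-0.30)(-0.35)] = 0.1500
  C_33 = (0.90)(0.55) − (0.00)(-0.35) = 0.4950
det(I−A) = Σ_j (I−A)_1j·C_1j = (0.90)(0.5275) + (0.00)(0.3500) + (-0.30)(0.1575) = 0.4275
adj(I−A) = Cᵀ =
  [ 0.5275   0.1350   0.1650]
  [ 0.3500   0.9000   0.1500]
  [ 0.1575   0.4050   0.4950]
(I − A)⁻¹ = adj(I−A) / det(I−A) ≈
  [   1.2339     0.3158     0.3860]
  [   0.8187     2.1053     0.3509]
  [   0.3684     0.9474     1.1579]
Δx = (I − A)⁻¹ Δd with Δd having +75 in the Optics component and 0 elsewhere.
So Δx_O = L_OO · (+75), where L_OO = adj(I−A)_OO / det(I−A) = 0.9000 / 0.4275.
Δx_O = 0.9000 × (+75) / 0.4275 = 67.50 / 0.4275 ≈ 157.895.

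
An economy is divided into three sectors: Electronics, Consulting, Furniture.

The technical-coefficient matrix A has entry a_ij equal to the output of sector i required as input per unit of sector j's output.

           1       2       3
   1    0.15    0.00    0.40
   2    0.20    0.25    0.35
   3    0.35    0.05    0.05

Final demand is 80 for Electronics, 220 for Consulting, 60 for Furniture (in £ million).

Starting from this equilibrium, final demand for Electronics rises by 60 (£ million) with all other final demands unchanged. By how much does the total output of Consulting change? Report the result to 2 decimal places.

Δx_2 = 38.92

I − A =
  [   0.85     0.00    -0.40]
  [  -0.20     0.75    -0.35]
  [  -0.35    -0.05     0.95]
Cofactors of I−A, C_ij = (−1)^(i+j)·(minor ij) (rows/columns in the sector order above):
  C_11 = (0.75)(0.95) − (-0.35)(-0.05) = 0.6950
  C_12 = −[(-0.20)(0.95) − (-0.35)(-0.35)] = 0.3125
  C_13 = (-0.20)(-0.05) − (0.75)(-0.35) = 0.2725
  C_21 = −[(0.00)(0.95) − (-0.40)(-0.05)] = 0.0200
  C_22 = (0.85)(0.95) − (-0.40)(-0.35) = 0.6675
  C_23 = −[(0.85)(-0.05) − (0.00)(-0.35)] = 0.0425
  C_31 = (0.00)(-0.35) − (-0.40)(0.75) = 0.3000
  C_32 = −[(0.85)(-0.35) − (-0.40)(-0.20)] = 0.3775
  C_33 = (0.85)(0.75) − (0.00)(-0.20) = 0.6375
det(I−A) = Σ_j (I−A)_1j·C_1j = (0.85)(0.6950) + (0.00)(0.3125) + (-0.40)(0.2725) = 0.48175
adj(I−A) = Cᵀ =
  [ 0.6950   0.0200   0.3000]
  [ 0.3125   0.6675   0.3775]
  [ 0.2725   0.0425   0.6375]
(I − A)⁻¹ = adj(I−A) / det(I−A) ≈
  [   1.4427     0.0415     0.6227]
  [   0.6487     1.3856     0.7836]
  [   0.5656     0.0882     1.3233]
Δx = (I − A)⁻¹ Δd with Δd having +60 in the Electronics component and 0 elsewhere.
So Δx_2 = L_21 · (+60), where L_21 = adj(I−A)_21 / det(I−A) = 0.3125 / 0.48175.
Δx_2 = 0.3125 × (+60) / 0.48175 = 18.75 / 0.48175 ≈ 38.92.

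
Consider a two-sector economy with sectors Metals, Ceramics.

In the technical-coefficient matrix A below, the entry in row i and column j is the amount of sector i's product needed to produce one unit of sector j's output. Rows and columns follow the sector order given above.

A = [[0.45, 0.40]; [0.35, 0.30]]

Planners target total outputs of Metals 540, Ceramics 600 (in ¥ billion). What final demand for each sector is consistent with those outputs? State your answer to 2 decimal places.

I − A =
  [   0.55    -0.40]
  [  -0.35     0.70]
d = (I − A) x:
  d_1 = (+0.55)·540 + (-0.40)·600 = 57.00
  d_2 = (-0.35)·540 + (+0.70)·600 = 231.00

d_1 = 57.00, d_2 = 231.00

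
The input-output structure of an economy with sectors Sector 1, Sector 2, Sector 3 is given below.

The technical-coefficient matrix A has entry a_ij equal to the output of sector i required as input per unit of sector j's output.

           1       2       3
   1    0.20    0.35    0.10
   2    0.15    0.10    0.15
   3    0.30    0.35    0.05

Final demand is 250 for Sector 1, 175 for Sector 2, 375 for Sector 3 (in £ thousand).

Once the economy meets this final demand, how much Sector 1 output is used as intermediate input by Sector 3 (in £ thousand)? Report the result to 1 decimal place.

z_13 = 73.2

I − A =
  [   0.80    -0.35    -0.10]
  [  -0.15     0.90    -0.15]
  [  -0.30    -0.35     0.95]
Cofactors of I−A, C_ij = (−1)^(i+j)·(minor ij) (rows/columns in the sector order above):
  C_11 = (0.90)(0.95) − (-0.15)(-0.35) = 0.8025
  C_12 = −[(-0.15)(0.95) − (-0.15)(-0.30)] = 0.1875
  C_13 = (-0.15)(-0.35) − (0.90)(-0.30) = 0.3225
  C_21 = −[(-0.35)(0.95) − (-0.10)(-0.35)] = 0.3675
  C_22 = (0.80)(0.95) − (-0.10)(-0.30) = 0.7300
  C_23 = −[(0.80)(-0.35) − (-0.35)(-0.30)] = 0.3850
  C_31 = (-0.35)(-0.15) − (-0.10)(0.90) = 0.1425
  C_32 = −[(0.80)(-0.15) − (-0.10)(-0.15)] = 0.1350
  C_33 = (0.80)(0.90) − (-0.35)(-0.15) = 0.6675
det(I−A) = Σ_j (I−A)_1j·C_1j = (0.80)(0.8025) + (-0.35)(0.1875) + (-0.10)(0.3225) = 0.544125
adj(I−A) = Cᵀ =
  [ 0.8025   0.3675   0.1425]
  [ 0.1875   0.7300   0.1350]
  [ 0.3225   0.3850   0.6675]
(I − A)⁻¹ = adj(I−A) / det(I−A) ≈
  [   1.4748     0.6754     0.2619]
  [   0.3446     1.3416     0.2481]
  [   0.5927     0.7076     1.2267]
First solve x = (I − A)⁻¹ d = adj(I−A)·d / det(I−A); in particular x_3 = (0.3225·250 + 0.3850·175 + 0.6675·375) / 0.544125 = 398.3125 / 0.544125 ≈ 732.024.
Intermediate flow from 1 to 3: z_13 = a_13 · x_3 = 0.10 × 398.3125 / 0.544125 = 39.83125 / 0.544125 ≈ 73.2.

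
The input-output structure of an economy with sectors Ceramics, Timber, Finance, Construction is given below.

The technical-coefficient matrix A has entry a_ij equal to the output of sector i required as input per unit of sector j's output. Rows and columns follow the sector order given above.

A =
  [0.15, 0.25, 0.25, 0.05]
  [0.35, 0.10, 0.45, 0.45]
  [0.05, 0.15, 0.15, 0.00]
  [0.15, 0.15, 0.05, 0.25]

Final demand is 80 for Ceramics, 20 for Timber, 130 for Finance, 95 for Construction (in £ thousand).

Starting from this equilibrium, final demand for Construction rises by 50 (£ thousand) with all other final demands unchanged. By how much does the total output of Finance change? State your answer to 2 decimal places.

I − A =
  [   0.85    -0.25    -0.25    -0.05]
  [  -0.35     0.90    -0.45    -0.45]
  [  -0.05    -0.15     0.85     0.00]
  [  -0.15    -0.15    -0.05     0.75]
Compute the cofactors C_ij = (−1)^(i+j)·(3×3 minor ij) of I−A; the adjugate is their transpose:
adj(I−A) = Cᵀ =
  [ 0.462375   0.194250   0.247500   0.147375]
  [ 0.298500   0.526000   0.386000   0.335500]
  [ 0.079875   0.104250   0.424500   0.067875]
  [ 0.157500   0.151000   0.155000   0.488500]
det(I−A) = Σ_j (I−A)_1j·C_1j = (0.85)(0.462375) + (-0.25)(0.298500) + (-0.25)(0.079875) + (-0.05)(0.157500) = 0.29055
(I − A)⁻¹ = adj(I−A) / det(I−A) ≈
  [   1.5914     0.6686     0.8518     0.5072]
  [   1.0274     1.8104     1.3285     1.1547]
  [   0.2749     0.3588     1.4610     0.2336]
  [   0.5421     0.5197     0.5335     1.6813]
Δx = (I − A)⁻¹ Δd with Δd having +50 in the Construction component and 0 elsewhere.
So Δx_3 = L_34 · (+50), where L_34 = adj(I−A)_34 / det(I−A) = 0.067875 / 0.29055.
Δx_3 = 0.067875 × (+50) / 0.29055 = 3.39375 / 0.29055 ≈ 11.68.

Δx_3 = 11.68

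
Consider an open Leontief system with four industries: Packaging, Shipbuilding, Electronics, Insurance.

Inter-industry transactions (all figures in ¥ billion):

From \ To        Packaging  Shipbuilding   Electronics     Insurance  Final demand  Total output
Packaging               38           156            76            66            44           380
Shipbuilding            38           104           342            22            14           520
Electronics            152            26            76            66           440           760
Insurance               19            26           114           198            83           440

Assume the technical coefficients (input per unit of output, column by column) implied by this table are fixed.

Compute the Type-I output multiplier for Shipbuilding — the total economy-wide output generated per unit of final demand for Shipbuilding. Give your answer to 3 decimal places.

Technical coefficients a_ij = z_ij / X_j:
  a_PP = 38/380 = 0.10, a_SP = 38/380 = 0.10, a_EP = 152/380 = 0.40, a_IP = 19/380 = 0.05
  a_PS = 156/520 = 0.30, a_SS = 104/520 = 0.20, a_ES = 26/520 = 0.05, a_IS = 26/520 = 0.05
  a_PE = 76/760 = 0.10, a_SE = 342/760 = 0.45, a_EE = 76/760 = 0.10, a_IE = 114/760 = 0.15
  a_PI = 66/440 = 0.15, a_SI = 22/440 = 0.05, a_EI = 66/440 = 0.15, a_II = 198/440 = 0.45
I − A =
  [   0.90    -0.30    -0.10    -0.15]
  [  -0.10     0.80    -0.45    -0.05]
  [  -0.40    -0.05     0.90    -0.15]
  [  -0.05    -0.05    -0.15     0.55]
Compute the cofactors C_ij = (−1)^(i+j)·(3×3 minor ij) of I−A; the adjugate is their transpose:
adj(I−A) = Cᵀ =
  [ 0.359625   0.153125   0.141625   0.150625]
  [ 0.154875   0.386750   0.234125   0.141250]
  [ 0.184625   0.102375   0.369750   0.160500]
  [ 0.097125   0.077000   0.135000   0.514250]
det(I−A) = Σ_j (I−A)_1j·C_1j = (0.90)(0.359625) + (-0.30)(0.154875) + (-0.10)(0.184625) + (-0.15)(0.097125) = 0.24416875
(I − A)⁻¹ = adj(I−A) / det(I−A) ≈
  [   1.4729     0.6271     0.5800     0.6169]
  [   0.6343     1.5839     0.9589     0.5785]
  [   0.7561     0.4193     1.5143     0.6573]
  [   0.3978     0.3154     0.5529     2.1061]
The output multiplier for sector j is the column-j sum of the Leontief inverse (I − A)⁻¹ = adj(I−A) / det(I−A).
Column S of adj(I−A): (0.153125, 0.386750, 0.102375, 0.077000); det(I−A) = 0.24416875.
m_S = (0.153125 + 0.386750 + 0.102375 + 0.077000) / 0.24416875 = 0.71925 / 0.24416875 ≈ 2.946.

m_S = 2.946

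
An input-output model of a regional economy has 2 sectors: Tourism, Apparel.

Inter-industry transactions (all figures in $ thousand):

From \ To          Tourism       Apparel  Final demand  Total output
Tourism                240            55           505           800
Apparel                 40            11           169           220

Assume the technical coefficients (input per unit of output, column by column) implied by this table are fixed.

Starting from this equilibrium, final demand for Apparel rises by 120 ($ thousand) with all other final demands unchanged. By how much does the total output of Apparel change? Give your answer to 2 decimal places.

Technical coefficients a_ij = z_ij / X_j:
  a_11 = 240/800 = 0.30, a_21 = 40/800 = 0.05
  a_12 = 55/220 = 0.25, a_22 = 11/220 = 0.05
I − A =
  [   0.70    -0.25]
  [  -0.05     0.95]
det(I−A) = (0.70)(0.95) − (-0.25)(-0.05) = 0.6525
adj(I−A) = [[0.95, 0.25], [0.05, 0.70]]
(I − A)⁻¹ = adj(I−A) / det(I−A) ≈
  [   1.4559     0.3831]
  [   0.0766     1.0728]
Δx = (I − A)⁻¹ Δd with Δd having +120 in the Apparel component and 0 elsewhere.
So Δx_2 = L_22 · (+120), where L_22 = adj(I−A)_22 / det(I−A) = 0.70 / 0.6525.
Δx_2 = 0.70 × (+120) / 0.6525 = 84.00 / 0.6525 ≈ 128.74.

Δx_2 = 128.74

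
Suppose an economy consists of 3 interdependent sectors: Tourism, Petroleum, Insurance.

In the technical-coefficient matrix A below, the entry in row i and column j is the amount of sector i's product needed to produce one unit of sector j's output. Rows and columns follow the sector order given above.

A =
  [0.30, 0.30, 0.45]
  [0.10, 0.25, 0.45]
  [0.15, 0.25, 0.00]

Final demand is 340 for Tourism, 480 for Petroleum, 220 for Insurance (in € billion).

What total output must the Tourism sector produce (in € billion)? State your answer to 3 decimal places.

I − A =
  [   0.70    -0.30    -0.45]
  [  -0.10     0.75    -0.45]
  [  -0.15    -0.25     1.00]
Cofactors of I−A, C_ij = (−1)^(i+j)·(minor ij) (rows/columns in the sector order above):
  C_11 = (0.75)(1.00) − (-0.45)(-0.25) = 0.6375
  C_12 = −[(-0.10)(1.00) − (-0.45)(-0.15)] = 0.1675
  C_13 = (-0.10)(-0.25) − (0.75)(-0.15) = 0.1375
  C_21 = −[(-0.30)(1.00) − (-0.45)(-0.25)] = 0.4125
  C_22 = (0.70)(1.00) − (-0.45)(-0.15) = 0.6325
  C_23 = −[(0.70)(-0.25) − (-0.30)(-0.15)] = 0.2200
  C_31 = (-0.30)(-0.45) − (-0.45)(0.75) = 0.4725
  C_32 = −[(0.70)(-0.45) − (-0.45)(-0.10)] = 0.3600
  C_33 = (0.70)(0.75) − (-0.30)(-0.10) = 0.4950
det(I−A) = Σ_j (I−A)_1j·C_1j = (0.70)(0.6375) + (-0.30)(0.1675) + (-0.45)(0.1375) = 0.334125
adj(I−A) = Cᵀ =
  [ 0.6375   0.4125   0.4725]
  [ 0.1675   0.6325   0.3600]
  [ 0.1375   0.2200   0.4950]
(I − A)⁻¹ = adj(I−A) / det(I−A) ≈
  [   1.9080     1.2346     1.4141]
  [   0.5013     1.8930     1.0774]
  [   0.4115     0.6584     1.4815]
x = (I − A)⁻¹ d = adj(I−A)·d / det(I−A), with det(I−A) = 0.334125:
  x_1 = (0.6375·340 + 0.4125·480 + 0.4725·220) / 0.334125 = 518.70 / 0.334125 ≈ 1552.413
  x_2 = (0.1675·340 + 0.6325·480 + 0.3600·220) / 0.334125 = 439.75 / 0.334125 ≈ 1316.124
  x_3 = (0.1375·340 + 0.2200·480 + 0.4950·220) / 0.334125 = 261.25 / 0.334125 ≈ 781.893

x_1 = 1552.413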